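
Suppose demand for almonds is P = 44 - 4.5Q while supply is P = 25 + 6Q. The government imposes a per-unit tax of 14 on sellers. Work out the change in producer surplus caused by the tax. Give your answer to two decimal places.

Pre-tax equilibrium: 44 - 4.5Q = 25 + 6Q gives Q* = 1.8095, P* = 35.8571.
A tax on sellers shifts supply up by 14: 44 - 4.5Q = 25 + 6Q + 14, so Q_t = 0.4762. Buyers pay P_b = 41.8571; sellers receive P_s = P_b - 14 = 27.8571.
Producers lose the trapezoid between P_s and P* out to Q_t plus the triangle from Q_t to Q*: change in PS = 0.6803 - 9.8231 = -9.1429.

-9.14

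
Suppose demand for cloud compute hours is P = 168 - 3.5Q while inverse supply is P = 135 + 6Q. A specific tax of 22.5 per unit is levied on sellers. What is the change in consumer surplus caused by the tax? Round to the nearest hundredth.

Pre-tax equilibrium: 168 - 3.5Q = 135 + 6Q gives Q* = 3.4737, P* = 155.8421.
A tax on sellers shifts supply up by 22.5: 168 - 3.5Q = 135 + 6Q + 22.5, so Q_t = 1.1053. Buyers pay P_b = 164.1316; sellers receive P_s = P_b - 22.5 = 141.6316.
CS falls from (1/2)(3.4737)(12.1579) = 21.1163 to (1/2)(1.1053)(3.8684) = 2.1378, a change of -18.9785.

-18.98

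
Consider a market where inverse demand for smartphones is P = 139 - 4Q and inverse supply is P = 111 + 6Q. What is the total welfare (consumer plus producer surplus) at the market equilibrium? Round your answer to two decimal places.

39.20

Setting demand equal to supply, 28 = 10Q, so Q* = 2.8 and P* = 127.8.
CS = (1/2)(2.8)(11.2) = 15.68 and PS = (1/2)(2.8)(16.8) = 23.52, so total surplus = 39.2.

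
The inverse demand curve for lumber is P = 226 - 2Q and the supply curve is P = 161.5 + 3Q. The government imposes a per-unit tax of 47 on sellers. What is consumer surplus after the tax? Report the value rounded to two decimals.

12.25

Without the tax, 226 - 2Q = 161.5 + 3Q so Q* = 12.9 and P* = 200.2.
With the tax, sellers need 47 more per unit: 226 - 2Q = 161.5 + 3Q + 47, so Q_t = 3.5. Buyers pay P_b = 219; sellers receive P_s = P_b - 47 = 172.
CS = (1/2)(Q_t)(226 - P_b) = (1/2)(3.5)(7) = 12.25.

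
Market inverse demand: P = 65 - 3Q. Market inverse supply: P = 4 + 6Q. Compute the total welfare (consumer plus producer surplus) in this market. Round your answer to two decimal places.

Setting demand equal to supply, 61 = 9Q, so Q* = 6.7778 and P* = 44.6667.
CS = (1/2)(6.7778)(20.3333) = 68.9074 and PS = (1/2)(6.7778)(40.6667) = 137.8148, so total surplus = 206.7222.

206.72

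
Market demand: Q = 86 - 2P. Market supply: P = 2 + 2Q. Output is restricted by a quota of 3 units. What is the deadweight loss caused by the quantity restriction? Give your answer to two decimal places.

224.45

Rewriting demand in inverse form: P = 43 - 0.5Q.
Unrestricted equilibrium: Q* = (43 - 2)/(0.5 + 2) = 16.4.
At Q = 3 the demand price is 43 - 0.5(3) = 41.5 and the supply price is 2 + 2(3) = 8.
DWL = (1/2)(gap between curves at 3) x (Q* - 3) = (1/2)(33.5)(13.4) = 224.45.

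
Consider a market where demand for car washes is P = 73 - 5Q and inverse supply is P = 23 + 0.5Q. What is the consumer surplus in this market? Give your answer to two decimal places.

Setting demand equal to supply, 50 = 5.5Q, so Q* = 9.0909 and P* = 27.5455.
CS is the area between the demand curve and P* from 0 to Q*: (1/2)(9.0909)(45.4545) = 206.6116.

206.61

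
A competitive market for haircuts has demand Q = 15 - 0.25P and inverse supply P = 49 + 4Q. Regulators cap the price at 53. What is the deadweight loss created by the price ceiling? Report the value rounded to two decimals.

0.56

Rewriting demand in inverse form: P = 60 - 4Q.
Free-market equilibrium: 60 - 4Q = 49 + 4Q gives Q* = 1.375, P* = 54.5.
At the ceiling price 53, quantity supplied is (53 - 49)/4 = 1; supply is the short side, so Q = 1 trades at P = 53.
The lost-trades triangle has base Q* - 1 = 0.375 and height equal to the gap between the curves at Q = 1, which is 56 - 53 = 3. DWL = (1/2)(0.375)(3) = 0.5625.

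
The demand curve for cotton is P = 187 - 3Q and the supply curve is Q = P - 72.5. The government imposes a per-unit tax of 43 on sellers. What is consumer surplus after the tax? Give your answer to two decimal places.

Rewriting supply in inverse form: P = 72.5 + Q.
Pre-tax equilibrium: 187 - 3Q = 72.5 + Q gives Q* = 28.625, P* = 101.125.
With the tax, sellers need 43 more per unit: 187 - 3Q = 72.5 + Q + 43, so Q_t = 17.875. Buyers pay P_b = 133.375; sellers receive P_s = P_b - 43 = 90.375.
CS = (1/2)(Q_t)(187 - P_b) = (1/2)(17.875)(53.625) = 479.2734.

479.27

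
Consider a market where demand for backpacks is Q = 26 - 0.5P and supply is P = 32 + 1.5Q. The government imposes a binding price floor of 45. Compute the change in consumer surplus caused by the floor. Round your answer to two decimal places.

Rewriting demand in inverse form: P = 52 - 2Q.
Free-market equilibrium: 52 - 2Q = 32 + 1.5Q gives Q* = 5.7143, P* = 40.5714.
At P = 45, buyers demand (52 - 45)/2 = 3.5 while sellers would supply more, so the quantity traded is 3.5 at price 45.
CS goes from (1/2)(5.7143)(11.4286) = 32.6531 to 12.25 (computed as (52 - 45)(3.5) - (1/2)(2)(3.5)^2), a change of -20.4031.

-20.40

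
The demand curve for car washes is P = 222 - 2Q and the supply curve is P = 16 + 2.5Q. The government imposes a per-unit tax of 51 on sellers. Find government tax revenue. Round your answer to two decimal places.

1756.67

Pre-tax equilibrium: 222 - 2Q = 16 + 2.5Q gives Q* = 45.7778, P* = 130.4444.
With the tax, sellers need 51 more per unit: 222 - 2Q = 16 + 2.5Q + 51, so Q_t = 34.4444. Buyers pay P_b = 153.1111; sellers receive P_s = P_b - 51 = 102.1111.
Revenue is the tax times quantity traded: 51 x 34.4444 = 1756.6667.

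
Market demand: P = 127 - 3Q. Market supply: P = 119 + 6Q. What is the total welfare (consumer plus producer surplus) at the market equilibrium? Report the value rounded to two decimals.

Set 127 - 3Q = 119 + 6Q, which gives 8 = 9Q, so Q* = 0.8889 and P* = 127 - 3(0.8889) = 124.3333.
CS = (1/2)(0.8889)(2.6667) = 1.1852 and PS = (1/2)(0.8889)(5.3333) = 2.3704, so total surplus = 3.5556.

3.56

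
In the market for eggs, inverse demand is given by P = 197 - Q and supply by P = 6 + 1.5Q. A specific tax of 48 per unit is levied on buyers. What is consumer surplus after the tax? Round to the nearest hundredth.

1635.92

Without the tax, 197 - Q = 6 + 1.5Q so Q* = 76.4 and P* = 120.6.
A tax on buyers shifts demand down by 48: (197 - 48) - Q = 6 + 1.5Q, so Q_t = 57.2. Buyers pay P_b = 139.8; sellers receive P_s = P_b - 48 = 91.8.
CS = (1/2)(Q_t)(197 - P_b) = (1/2)(57.2)(57.2) = 1635.92.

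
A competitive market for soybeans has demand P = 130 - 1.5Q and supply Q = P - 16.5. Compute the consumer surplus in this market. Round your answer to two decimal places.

Rewriting supply in inverse form: P = 16.5 + Q.
Equilibrium: 130 - 1.5Q = 16.5 + Q, so Q* = 45.4 and P* = 61.9.
Consumer surplus is the triangle under demand above P*: (1/2)(45.4)(130 - 61.9) = (1/2)(45.4)(68.1) = 1545.87.

1545.87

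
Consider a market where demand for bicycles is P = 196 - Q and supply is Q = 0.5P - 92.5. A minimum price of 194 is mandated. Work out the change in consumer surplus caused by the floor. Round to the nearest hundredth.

-4.72

Rewriting supply in inverse form: P = 185 + 2Q.
Without the control, 196 - Q = 185 + 2Q so Q* = 3.6667 and P* = 192.3333.
At P = 194, buyers demand (196 - 194)/1 = 2 while sellers would supply more, so the quantity traded is 2 at price 194.
CS goes from (1/2)(3.6667)(3.6667) = 6.7222 to 2 (computed as (196 - 194)(2) - (1/2)(1)(2)^2), a change of -4.7222.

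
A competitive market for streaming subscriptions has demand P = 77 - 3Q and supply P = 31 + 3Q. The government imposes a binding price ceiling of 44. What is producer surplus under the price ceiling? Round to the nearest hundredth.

Free-market equilibrium: 77 - 3Q = 31 + 3Q gives Q* = 7.6667, P* = 54.
At the ceiling price 44, quantity supplied is (44 - 31)/3 = 4.3333; supply is the short side, so Q = 4.3333 trades at P = 44.
PS is the triangle above supply below 44: (1/2)(4.3333)(44 - 31) = 28.1667.

28.17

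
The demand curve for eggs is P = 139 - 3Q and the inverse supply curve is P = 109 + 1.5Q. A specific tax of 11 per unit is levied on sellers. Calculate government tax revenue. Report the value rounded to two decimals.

Without the tax, 139 - 3Q = 109 + 1.5Q so Q* = 6.6667 and P* = 119.
With the tax, sellers need 11 more per unit: 139 - 3Q = 109 + 1.5Q + 11, so Q_t = 4.2222. Buyers pay P_b = 126.3333; sellers receive P_s = P_b - 11 = 115.3333.
Tax revenue = t x Q_t = 11 x 4.2222 = 46.4444.

46.44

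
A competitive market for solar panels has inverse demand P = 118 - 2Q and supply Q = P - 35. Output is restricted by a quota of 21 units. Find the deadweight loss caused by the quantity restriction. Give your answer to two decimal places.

Rewriting supply in inverse form: P = 35 + Q.
Without the quota, 118 - 2Q = 35 + Q gives Q* = 27.6667.
At Q = 21 the demand price is 118 - 2(21) = 76 and the supply price is 35 + (21) = 56.
Deadweight loss is the triangle between the curves from 21 to 27.6667: (1/2)(76 - 56)(27.6667 - 21) = 66.6667.

66.67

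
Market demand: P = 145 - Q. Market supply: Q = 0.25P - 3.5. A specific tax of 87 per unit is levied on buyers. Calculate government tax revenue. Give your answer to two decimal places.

765.60

Rewriting supply in inverse form: P = 14 + 4Q.
Pre-tax equilibrium: 145 - Q = 14 + 4Q gives Q* = 26.2, P* = 118.8.
With the tax, buyers' net willingness to pay falls by 87: (145 - 87) - Q = 14 + 4Q, so Q_t = 8.8. Buyers pay P_b = 136.2; sellers receive P_s = P_b - 87 = 49.2.
Tax revenue = t x Q_t = 87 x 8.8 = 765.6.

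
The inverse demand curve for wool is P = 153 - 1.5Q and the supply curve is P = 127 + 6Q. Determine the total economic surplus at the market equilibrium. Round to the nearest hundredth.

Set 153 - 1.5Q = 127 + 6Q, which gives 26 = 7.5Q, so Q* = 3.4667 and P* = 153 - 1.5(3.4667) = 147.8.
Total surplus is the full triangle between the curves from 0 to Q*: (1/2)(3.4667)(153 - 127) = 45.0667.

45.07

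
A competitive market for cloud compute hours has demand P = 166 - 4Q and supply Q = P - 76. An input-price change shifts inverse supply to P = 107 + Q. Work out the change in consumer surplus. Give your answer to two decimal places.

-369.52

Rewriting supply in inverse form: P = 76 + Q.
Initial equilibrium: Q_0 = 18, P_0 = 94; CS_0 = (1/2)(18)(72) = 648, PS_0 = (1/2)(18)(18) = 162.
New equilibrium: 166 - 4Q = 107 + Q gives Q_1 = 11.8, P_1 = 118.8; CS_1 = 278.48, PS_1 = 69.62.
Change in consumer surplus = 278.48 - 648 = -369.52.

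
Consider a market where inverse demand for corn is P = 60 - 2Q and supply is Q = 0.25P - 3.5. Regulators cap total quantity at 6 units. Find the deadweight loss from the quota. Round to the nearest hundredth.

8.33

Rewriting supply in inverse form: P = 14 + 4Q.
Without the quota, 60 - 2Q = 14 + 4Q gives Q* = 7.6667.
At Q = 6 the demand price is 60 - 2(6) = 48 and the supply price is 14 + 4(6) = 38.
Deadweight loss is the triangle between the curves from 6 to 7.6667: (1/2)(48 - 38)(7.6667 - 6) = 8.3333.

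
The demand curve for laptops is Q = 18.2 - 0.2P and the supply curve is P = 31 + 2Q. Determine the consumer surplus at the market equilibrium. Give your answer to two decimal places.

Rewriting demand in inverse form: P = 91 - 5Q.
Setting demand equal to supply, 60 = 7Q, so Q* = 8.5714 and P* = 48.1429.
The demand choke price is 91, so CS = (1/2)(Q*)(91 - P*) = (1/2)(8.5714)(42.8571) = 183.6735.

183.67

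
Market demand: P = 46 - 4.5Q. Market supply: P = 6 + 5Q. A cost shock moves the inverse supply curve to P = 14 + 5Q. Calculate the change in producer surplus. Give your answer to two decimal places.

-15.96

Initial equilibrium: Q_0 = 4.2105, P_0 = 27.0526; CS_0 = (1/2)(4.2105)(18.9474) = 39.8892, PS_0 = (1/2)(4.2105)(21.0526) = 44.3213.
New equilibrium: 46 - 4.5Q = 14 + 5Q gives Q_1 = 3.3684, P_1 = 30.8421; CS_1 = 25.5291, PS_1 = 28.3657.
Change in producer surplus = 28.3657 - 44.3213 = -15.9557.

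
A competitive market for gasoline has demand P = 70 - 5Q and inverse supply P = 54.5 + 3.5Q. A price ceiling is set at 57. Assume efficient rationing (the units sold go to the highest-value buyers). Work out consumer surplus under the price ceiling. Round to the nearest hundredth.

Without the control, 70 - 5Q = 54.5 + 3.5Q so Q* = 1.8235 and P* = 60.8824.
At P = 57, sellers supply (57 - 54.5)/3.5 = 0.7143 while buyers want more, so the quantity traded is 0.7143 at price 57.
The demand price at Q = 0.7143 is 66.4286. CS is the trapezoid between demand and 57 over [0, 0.7143]: (1/2)[(70 - 57) + (66.4286 - 57)](0.7143) = 8.0102.

8.01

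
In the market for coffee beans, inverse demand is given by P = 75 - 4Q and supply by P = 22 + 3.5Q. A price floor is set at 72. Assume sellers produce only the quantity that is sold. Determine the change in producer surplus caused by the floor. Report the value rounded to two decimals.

-50.88

Without the control, 75 - 4Q = 22 + 3.5Q so Q* = 7.0667 and P* = 46.7333.
At P = 72, buyers demand (75 - 72)/4 = 0.75 while sellers would supply more, so the quantity traded is 0.75 at price 72.
PS goes from (1/2)(7.0667)(24.7333) = 87.3911 to 36.5156 (computed as (72 - 22)(0.75) - (1/2)(3.5)(0.75)^2), a change of -50.8755.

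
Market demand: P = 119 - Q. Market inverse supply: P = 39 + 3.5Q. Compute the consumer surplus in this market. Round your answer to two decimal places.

Equilibrium: 119 - Q = 39 + 3.5Q, so Q* = 17.7778 and P* = 101.2222.
CS is the area between the demand curve and P* from 0 to Q*: (1/2)(17.7778)(17.7778) = 158.0247.

158.02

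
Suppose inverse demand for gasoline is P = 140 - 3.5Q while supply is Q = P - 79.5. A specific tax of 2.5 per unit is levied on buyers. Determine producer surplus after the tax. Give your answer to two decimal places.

83.06

Rewriting supply in inverse form: P = 79.5 + Q.
Pre-tax equilibrium: 140 - 3.5Q = 79.5 + Q gives Q* = 13.4444, P* = 92.9444.
With the tax, buyers' net willingness to pay falls by 2.5: (140 - 2.5) - 3.5Q = 79.5 + Q, so Q_t = 12.8889. Buyers pay P_b = 94.8889; sellers receive P_s = P_b - 2.5 = 92.3889.
Producer surplus is the triangle above supply below P_s: (1/2)(12.8889)(92.3889 - 79.5) = 83.0617.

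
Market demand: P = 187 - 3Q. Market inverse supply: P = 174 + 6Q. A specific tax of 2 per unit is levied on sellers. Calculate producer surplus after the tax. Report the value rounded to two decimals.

4.48

Pre-tax equilibrium: 187 - 3Q = 174 + 6Q gives Q* = 1.4444, P* = 182.6667.
With the tax, sellers need 2 more per unit: 187 - 3Q = 174 + 6Q + 2, so Q_t = 1.2222. Buyers pay P_b = 183.3333; sellers receive P_s = P_b - 2 = 181.3333.
PS = (1/2)(Q_t)(P_s - 174) = (1/2)(1.2222)(7.3333) = 4.4815.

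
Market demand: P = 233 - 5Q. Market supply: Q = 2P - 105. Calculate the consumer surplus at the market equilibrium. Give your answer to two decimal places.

Rewriting supply in inverse form: P = 52.5 + 0.5Q.
Set 233 - 5Q = 52.5 + 0.5Q, which gives 180.5 = 5.5Q, so Q* = 32.8182 and P* = 233 - 5(32.8182) = 68.9091.
The demand choke price is 233, so CS = (1/2)(Q*)(233 - P*) = (1/2)(32.8182)(164.0909) = 2692.5826.

2692.58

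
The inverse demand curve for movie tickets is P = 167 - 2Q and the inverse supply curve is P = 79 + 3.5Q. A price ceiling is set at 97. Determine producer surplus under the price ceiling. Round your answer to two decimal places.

Free-market equilibrium: 167 - 2Q = 79 + 3.5Q gives Q* = 16, P* = 135.
At the ceiling price 97, quantity supplied is (97 - 79)/3.5 = 5.1429; supply is the short side, so Q = 5.1429 trades at P = 97.
PS is the triangle above supply below 97: (1/2)(5.1429)(97 - 79) = 46.2857.

46.29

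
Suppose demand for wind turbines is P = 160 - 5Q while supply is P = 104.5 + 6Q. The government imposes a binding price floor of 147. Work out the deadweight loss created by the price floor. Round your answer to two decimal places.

32.89

Free-market equilibrium: 160 - 5Q = 104.5 + 6Q gives Q* = 5.0455, P* = 134.7727.
At the floor price 147, quantity demanded is (160 - 147)/5 = 2.6; demand is the short side, so Q = 2.6 trades at P = 147.
The lost-trades triangle has base Q* - 2.6 = 2.4455 and height equal to the gap between the curves at Q = 2.6, which is 147 - 120.1 = 26.9. DWL = (1/2)(2.4455)(26.9) = 32.8914.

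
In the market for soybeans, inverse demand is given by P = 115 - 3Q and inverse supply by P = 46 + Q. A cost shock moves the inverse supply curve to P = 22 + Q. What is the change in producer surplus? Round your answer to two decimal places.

Initial equilibrium: Q_0 = 17.25, P_0 = 63.25; CS_0 = (1/2)(17.25)(51.75) = 446.3438, PS_0 = (1/2)(17.25)(17.25) = 148.7812.
New equilibrium: 115 - 3Q = 22 + Q gives Q_1 = 23.25, P_1 = 45.25; CS_1 = 810.8438, PS_1 = 270.2812.
Change in producer surplus = 270.2812 - 148.7812 = 121.5.

121.50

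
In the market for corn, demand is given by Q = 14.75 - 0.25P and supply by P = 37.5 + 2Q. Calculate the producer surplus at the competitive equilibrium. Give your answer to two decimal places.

Rewriting demand in inverse form: P = 59 - 4Q.
Equilibrium: 59 - 4Q = 37.5 + 2Q, so Q* = 3.5833 and P* = 44.6667.
PS is the area between P* and the supply curve from 0 to Q*: (1/2)(3.5833)(7.1667) = 12.8403.

12.84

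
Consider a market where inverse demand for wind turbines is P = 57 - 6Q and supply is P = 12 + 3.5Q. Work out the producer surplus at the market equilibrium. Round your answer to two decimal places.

39.27

Set 57 - 6Q = 12 + 3.5Q, which gives 45 = 9.5Q, so Q* = 4.7368 and P* = 57 - 6(4.7368) = 28.5789.
The supply curve's price intercept is 12, so PS = (1/2)(Q*)(P* - 12) = (1/2)(4.7368)(16.5789) = 39.2659.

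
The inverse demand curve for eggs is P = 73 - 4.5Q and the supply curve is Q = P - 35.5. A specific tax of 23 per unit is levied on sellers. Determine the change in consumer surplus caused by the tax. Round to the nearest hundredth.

Rewriting supply in inverse form: P = 35.5 + Q.
Pre-tax equilibrium: 73 - 4.5Q = 35.5 + Q gives Q* = 6.8182, P* = 42.3182.
With the tax, sellers need 23 more per unit: 73 - 4.5Q = 35.5 + Q + 23, so Q_t = 2.6364. Buyers pay P_b = 61.1364; sellers receive P_s = P_b - 23 = 38.1364.
CS falls from (1/2)(6.8182)(30.6818) = 104.5971 to (1/2)(2.6364)(11.8636) = 15.6384, a change of -88.9587.

-88.96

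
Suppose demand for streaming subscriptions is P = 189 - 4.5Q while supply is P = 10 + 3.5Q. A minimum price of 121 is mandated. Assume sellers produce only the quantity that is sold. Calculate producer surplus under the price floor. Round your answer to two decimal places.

Without the control, 189 - 4.5Q = 10 + 3.5Q so Q* = 22.375 and P* = 88.3125.
At P = 121, buyers demand (189 - 121)/4.5 = 15.1111 while sellers would supply more, so the quantity traded is 15.1111 at price 121.
The supply price at Q = 15.1111 is 62.8889. PS is the trapezoid between 121 and supply over [0, 15.1111]: (1/2)[(121 - 10) + (121 - 62.8889)](15.1111) = 1277.7284.

1277.73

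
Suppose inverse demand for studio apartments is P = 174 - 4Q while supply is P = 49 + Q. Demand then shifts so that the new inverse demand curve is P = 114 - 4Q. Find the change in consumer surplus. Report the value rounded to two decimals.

Initial equilibrium: Q_0 = 25, P_0 = 74; CS_0 = (1/2)(25)(100) = 1250, PS_0 = (1/2)(25)(25) = 312.5.
New equilibrium: 114 - 4Q = 49 + Q gives Q_1 = 13, P_1 = 62; CS_1 = 338, PS_1 = 84.5.
Change in consumer surplus = 338 - 1250 = -912.

-912.00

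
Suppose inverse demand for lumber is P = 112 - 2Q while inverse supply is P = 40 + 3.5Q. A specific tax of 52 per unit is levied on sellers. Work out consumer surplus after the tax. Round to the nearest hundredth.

Without the tax, 112 - 2Q = 40 + 3.5Q so Q* = 13.0909 and P* = 85.8182.
With the tax, sellers need 52 more per unit: 112 - 2Q = 40 + 3.5Q + 52, so Q_t = 3.6364. Buyers pay P_b = 104.7273; sellers receive P_s = P_b - 52 = 52.7273.
Consumer surplus is the triangle under demand above P_b: (1/2)(3.6364)(112 - 104.7273) = 13.2231.

13.22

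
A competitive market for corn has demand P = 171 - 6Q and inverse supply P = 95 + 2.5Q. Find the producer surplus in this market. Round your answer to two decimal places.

99.93

Set 171 - 6Q = 95 + 2.5Q, which gives 76 = 8.5Q, so Q* = 8.9412 and P* = 171 - 6(8.9412) = 117.3529.
PS is the area between P* and the supply curve from 0 to Q*: (1/2)(8.9412)(22.3529) = 99.9308.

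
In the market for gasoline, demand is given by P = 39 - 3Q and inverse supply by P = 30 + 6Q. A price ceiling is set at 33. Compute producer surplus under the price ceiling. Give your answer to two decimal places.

0.75

Without the control, 39 - 3Q = 30 + 6Q so Q* = 1 and P* = 36.
At P = 33, sellers supply (33 - 30)/6 = 0.5 while buyers want more, so the quantity traded is 0.5 at price 33.
PS is the triangle above supply below 33: (1/2)(0.5)(33 - 30) = 0.75.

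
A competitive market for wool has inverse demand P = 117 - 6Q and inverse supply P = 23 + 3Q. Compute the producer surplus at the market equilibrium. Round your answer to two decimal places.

163.63

Setting demand equal to supply, 94 = 9Q, so Q* = 10.4444 and P* = 54.3333.
PS is the area between P* and the supply curve from 0 to Q*: (1/2)(10.4444)(31.3333) = 163.6296.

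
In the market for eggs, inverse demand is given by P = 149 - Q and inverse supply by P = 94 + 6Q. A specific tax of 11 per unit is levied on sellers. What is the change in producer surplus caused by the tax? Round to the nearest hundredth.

Without the tax, 149 - Q = 94 + 6Q so Q* = 7.8571 and P* = 141.1429.
A tax on sellers shifts supply up by 11: 149 - Q = 94 + 6Q + 11, so Q_t = 6.2857. Buyers pay P_b = 142.7143; sellers receive P_s = P_b - 11 = 131.7143.
Producers lose the trapezoid between P_s and P* out to Q_t plus the triangle from Q_t to Q*: change in PS = 118.5306 - 185.2041 = -66.6735.

-66.67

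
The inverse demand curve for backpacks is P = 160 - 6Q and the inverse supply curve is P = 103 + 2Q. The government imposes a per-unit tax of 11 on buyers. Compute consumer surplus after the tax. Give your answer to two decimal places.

Pre-tax equilibrium: 160 - 6Q = 103 + 2Q gives Q* = 7.125, P* = 117.25.
A tax on buyers shifts demand down by 11: (160 - 11) - 6Q = 103 + 2Q, so Q_t = 5.75. Buyers pay P_b = 125.5; sellers receive P_s = P_b - 11 = 114.5.
Consumer surplus is the triangle under demand above P_b: (1/2)(5.75)(160 - 125.5) = 99.1875.

99.19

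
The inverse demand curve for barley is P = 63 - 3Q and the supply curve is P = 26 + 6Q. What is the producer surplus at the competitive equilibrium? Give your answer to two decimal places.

50.70

Equilibrium: 63 - 3Q = 26 + 6Q, so Q* = 4.1111 and P* = 50.6667.
The supply curve's price intercept is 26, so PS = (1/2)(Q*)(P* - 26) = (1/2)(4.1111)(24.6667) = 50.7037.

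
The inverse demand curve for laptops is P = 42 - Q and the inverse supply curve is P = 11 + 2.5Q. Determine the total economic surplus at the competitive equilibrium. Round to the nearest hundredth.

Setting demand equal to supply, 31 = 3.5Q, so Q* = 8.8571 and P* = 33.1429.
Total surplus is the full triangle between the curves from 0 to Q*: (1/2)(8.8571)(42 - 11) = 137.2857.

137.29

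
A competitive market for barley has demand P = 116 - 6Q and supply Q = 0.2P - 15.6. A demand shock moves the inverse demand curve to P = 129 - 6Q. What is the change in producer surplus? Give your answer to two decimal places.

23.90

Rewriting supply in inverse form: P = 78 + 5Q.
Initial equilibrium: Q_0 = 3.4545, P_0 = 95.2727; CS_0 = (1/2)(3.4545)(20.7273) = 35.8017, PS_0 = (1/2)(3.4545)(17.2727) = 29.8347.
New equilibrium: 129 - 6Q = 78 + 5Q gives Q_1 = 4.6364, P_1 = 101.1818; CS_1 = 64.4876, PS_1 = 53.7397.
Change in producer surplus = 53.7397 - 29.8347 = 23.905.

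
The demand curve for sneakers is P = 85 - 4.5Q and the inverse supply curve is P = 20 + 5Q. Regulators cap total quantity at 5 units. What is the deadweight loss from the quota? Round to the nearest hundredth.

Unrestricted equilibrium: Q* = (85 - 20)/(4.5 + 5) = 6.8421.
At Q = 5 the demand price is 85 - 4.5(5) = 62.5 and the supply price is 20 + 5(5) = 45.
Deadweight loss is the triangle between the curves from 5 to 6.8421: (1/2)(62.5 - 45)(6.8421 - 5) = 16.1184.

16.12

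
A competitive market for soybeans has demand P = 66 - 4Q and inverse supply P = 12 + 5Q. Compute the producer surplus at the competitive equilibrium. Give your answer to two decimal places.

90.00

Set 66 - 4Q = 12 + 5Q, which gives 54 = 9Q, so Q* = 6 and P* = 66 - 4(6) = 42.
PS is the area between P* and the supply curve from 0 to Q*: (1/2)(6)(30) = 90.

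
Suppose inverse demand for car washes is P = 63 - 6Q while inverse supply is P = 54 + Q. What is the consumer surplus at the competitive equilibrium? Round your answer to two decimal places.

Setting demand equal to supply, 9 = 7Q, so Q* = 1.2857 and P* = 55.2857.
The demand choke price is 63, so CS = (1/2)(Q*)(63 - P*) = (1/2)(1.2857)(7.7143) = 4.9592.

4.96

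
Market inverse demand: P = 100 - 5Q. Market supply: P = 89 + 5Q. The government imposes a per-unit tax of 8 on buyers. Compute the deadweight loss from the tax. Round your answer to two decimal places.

3.20

Pre-tax equilibrium: 100 - 5Q = 89 + 5Q gives Q* = 1.1, P* = 94.5.
With the tax, buyers' net willingness to pay falls by 8: (100 - 8) - 5Q = 89 + 5Q, so Q_t = 0.3. Buyers pay P_b = 98.5; sellers receive P_s = P_b - 8 = 90.5.
Deadweight loss is the triangle between the curves from Q_t to Q*: (1/2)(1.1 - 0.3)(8) = 3.2.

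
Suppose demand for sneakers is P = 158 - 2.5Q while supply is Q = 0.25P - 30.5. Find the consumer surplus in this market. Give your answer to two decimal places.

Rewriting supply in inverse form: P = 122 + 4Q.
Setting demand equal to supply, 36 = 6.5Q, so Q* = 5.5385 and P* = 144.1538.
The demand choke price is 158, so CS = (1/2)(Q*)(158 - P*) = (1/2)(5.5385)(13.8462) = 38.3432.

38.34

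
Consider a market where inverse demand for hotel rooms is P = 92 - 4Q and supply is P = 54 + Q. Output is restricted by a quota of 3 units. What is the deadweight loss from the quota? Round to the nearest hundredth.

Without the quota, 92 - 4Q = 54 + Q gives Q* = 7.6.
At Q = 3 the demand price is 92 - 4(3) = 80 and the supply price is 54 + (3) = 57.
DWL = (1/2)(gap between curves at 3) x (Q* - 3) = (1/2)(23)(4.6) = 52.9.

52.90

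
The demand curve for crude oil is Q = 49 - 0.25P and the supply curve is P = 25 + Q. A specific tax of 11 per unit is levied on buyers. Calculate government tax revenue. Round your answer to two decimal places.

352.00

Rewriting demand in inverse form: P = 196 - 4Q.
Pre-tax equilibrium: 196 - 4Q = 25 + Q gives Q* = 34.2, P* = 59.2.
A tax on buyers shifts demand down by 11: (196 - 11) - 4Q = 25 + Q, so Q_t = 32. Buyers pay P_b = 68; sellers receive P_s = P_b - 11 = 57.
Tax revenue = t x Q_t = 11 x 32 = 352.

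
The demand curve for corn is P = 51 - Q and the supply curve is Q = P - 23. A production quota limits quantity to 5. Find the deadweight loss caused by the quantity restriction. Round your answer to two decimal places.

Rewriting supply in inverse form: P = 23 + Q.
Unrestricted equilibrium: Q* = (51 - 23)/(1 + 1) = 14.
At Q = 5 the demand price is 51 - (5) = 46 and the supply price is 23 + (5) = 28.
Deadweight loss is the triangle between the curves from 5 to 14: (1/2)(46 - 28)(14 - 5) = 81.

81.00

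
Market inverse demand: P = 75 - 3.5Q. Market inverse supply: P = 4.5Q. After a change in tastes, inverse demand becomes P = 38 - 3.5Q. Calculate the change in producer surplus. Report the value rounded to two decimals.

-146.99

Initial equilibrium: Q_0 = 9.375, P_0 = 42.1875; CS_0 = (1/2)(9.375)(32.8125) = 153.8086, PS_0 = (1/2)(9.375)(42.1875) = 197.7539.
New equilibrium: 38 - 3.5Q = 4.5Q gives Q_1 = 4.75, P_1 = 21.375; CS_1 = 39.4844, PS_1 = 50.7656.
Change in producer surplus = 50.7656 - 197.7539 = -146.9883.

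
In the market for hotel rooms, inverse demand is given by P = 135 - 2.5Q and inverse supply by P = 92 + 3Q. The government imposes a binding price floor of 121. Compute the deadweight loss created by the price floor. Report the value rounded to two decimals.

Without the control, 135 - 2.5Q = 92 + 3Q so Q* = 7.8182 and P* = 115.4545.
At the floor price 121, quantity demanded is (135 - 121)/2.5 = 5.6; demand is the short side, so Q = 5.6 trades at P = 121.
At Q = 5.6 the demand price is 121 and the supply price is 108.8. Deadweight loss is the triangle between the curves from 5.6 to 7.8182: (1/2)(121 - 108.8)(7.8182 - 5.6) = 13.5309.

13.53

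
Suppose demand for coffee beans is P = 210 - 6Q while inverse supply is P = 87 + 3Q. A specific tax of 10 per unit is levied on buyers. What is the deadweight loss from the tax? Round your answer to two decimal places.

Pre-tax equilibrium: 210 - 6Q = 87 + 3Q gives Q* = 13.6667, P* = 128.
A tax on buyers shifts demand down by 10: (210 - 10) - 6Q = 87 + 3Q, so Q_t = 12.5556. Buyers pay P_b = 134.6667; sellers receive P_s = P_b - 10 = 124.6667.
Deadweight loss is the triangle between the curves from Q_t to Q*: (1/2)(13.6667 - 12.5556)(10) = 5.5556.

5.56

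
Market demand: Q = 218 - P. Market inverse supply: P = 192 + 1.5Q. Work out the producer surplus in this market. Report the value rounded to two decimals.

Rewriting demand in inverse form: P = 218 - Q.
Set 218 - Q = 192 + 1.5Q, which gives 26 = 2.5Q, so Q* = 10.4 and P* = 218 - (10.4) = 207.6.
Producer surplus is the triangle above supply below P*: (1/2)(10.4)(207.6 - 192) = (1/2)(10.4)(15.6) = 81.12.

81.12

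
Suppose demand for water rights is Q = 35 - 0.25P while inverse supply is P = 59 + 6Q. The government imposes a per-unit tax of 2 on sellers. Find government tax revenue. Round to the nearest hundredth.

Rewriting demand in inverse form: P = 140 - 4Q.
Pre-tax equilibrium: 140 - 4Q = 59 + 6Q gives Q* = 8.1, P* = 107.6.
A tax on sellers shifts supply up by 2: 140 - 4Q = 59 + 6Q + 2, so Q_t = 7.9. Buyers pay P_b = 108.4; sellers receive P_s = P_b - 2 = 106.4.
Tax revenue = t x Q_t = 2 x 7.9 = 15.8.

15.80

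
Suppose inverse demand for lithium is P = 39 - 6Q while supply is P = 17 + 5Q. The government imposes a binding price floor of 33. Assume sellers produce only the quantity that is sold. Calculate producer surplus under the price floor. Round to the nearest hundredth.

Without the control, 39 - 6Q = 17 + 5Q so Q* = 2 and P* = 27.
At the floor price 33, quantity demanded is (39 - 33)/6 = 1; demand is the short side, so Q = 1 trades at P = 33.
The supply price at Q = 1 is 22. PS is the trapezoid between 33 and supply over [0, 1]: (1/2)[(33 - 17) + (33 - 22)](1) = 13.5.

13.50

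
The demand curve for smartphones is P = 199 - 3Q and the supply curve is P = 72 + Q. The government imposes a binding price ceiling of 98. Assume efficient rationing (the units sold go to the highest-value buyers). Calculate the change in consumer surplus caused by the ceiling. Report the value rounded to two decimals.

99.91

Free-market equilibrium: 199 - 3Q = 72 + Q gives Q* = 31.75, P* = 103.75.
At the ceiling price 98, quantity supplied is (98 - 72)/1 = 26; supply is the short side, so Q = 26 trades at P = 98.
CS goes from (1/2)(31.75)(95.25) = 1512.0938 to 1612 (computed as (199 - 98)(26) - (1/2)(3)(26)^2), a change of 99.9062.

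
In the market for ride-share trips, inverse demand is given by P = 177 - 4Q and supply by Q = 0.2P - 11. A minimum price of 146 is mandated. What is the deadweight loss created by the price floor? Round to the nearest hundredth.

Rewriting supply in inverse form: P = 55 + 5Q.
Without the control, 177 - 4Q = 55 + 5Q so Q* = 13.5556 and P* = 122.7778.
At P = 146, buyers demand (177 - 146)/4 = 7.75 while sellers would supply more, so the quantity traded is 7.75 at price 146.
The lost-trades triangle has base Q* - 7.75 = 5.8056 and height equal to the gap between the curves at Q = 7.75, which is 146 - 93.75 = 52.25. DWL = (1/2)(5.8056)(52.25) = 151.6701.

151.67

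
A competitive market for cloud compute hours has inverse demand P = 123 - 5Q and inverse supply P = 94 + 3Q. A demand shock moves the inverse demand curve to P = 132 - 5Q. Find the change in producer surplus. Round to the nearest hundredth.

Initial equilibrium: Q_0 = 3.625, P_0 = 104.875; CS_0 = (1/2)(3.625)(18.125) = 32.8516, PS_0 = (1/2)(3.625)(10.875) = 19.7109.
New equilibrium: 132 - 5Q = 94 + 3Q gives Q_1 = 4.75, P_1 = 108.25; CS_1 = 56.4062, PS_1 = 33.8438.
Change in producer surplus = 33.8438 - 19.7109 = 14.1328.

14.13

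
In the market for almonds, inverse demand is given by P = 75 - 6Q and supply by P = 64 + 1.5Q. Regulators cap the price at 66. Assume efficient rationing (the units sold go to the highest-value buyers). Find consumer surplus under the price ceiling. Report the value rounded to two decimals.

Free-market equilibrium: 75 - 6Q = 64 + 1.5Q gives Q* = 1.4667, P* = 66.2.
At the ceiling price 66, quantity supplied is (66 - 64)/1.5 = 1.3333; supply is the short side, so Q = 1.3333 trades at P = 66.
The demand price at Q = 1.3333 is 67. CS is the trapezoid between demand and 66 over [0, 1.3333]: (1/2)[(75 - 66) + (67 - 66)](1.3333) = 6.6667.

6.67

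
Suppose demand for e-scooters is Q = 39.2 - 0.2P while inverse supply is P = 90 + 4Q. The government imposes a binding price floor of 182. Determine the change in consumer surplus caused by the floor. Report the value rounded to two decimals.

-327.19

Rewriting demand in inverse form: P = 196 - 5Q.
Without the control, 196 - 5Q = 90 + 4Q so Q* = 11.7778 and P* = 137.1111.
At the floor price 182, quantity demanded is (196 - 182)/5 = 2.8; demand is the short side, so Q = 2.8 trades at P = 182.
CS goes from (1/2)(11.7778)(58.8889) = 346.7901 to 19.6 (computed as (196 - 182)(2.8) - (1/2)(5)(2.8)^2), a change of -327.1901.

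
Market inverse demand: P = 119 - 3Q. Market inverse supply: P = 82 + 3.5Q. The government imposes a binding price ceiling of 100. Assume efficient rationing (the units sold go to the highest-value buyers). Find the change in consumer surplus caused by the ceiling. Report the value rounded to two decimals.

Without the control, 119 - 3Q = 82 + 3.5Q so Q* = 5.6923 and P* = 101.9231.
At the ceiling price 100, quantity supplied is (100 - 82)/3.5 = 5.1429; supply is the short side, so Q = 5.1429 trades at P = 100.
CS goes from (1/2)(5.6923)(17.0769) = 48.6036 to 58.0408 (computed as (119 - 100)(5.1429) - (1/2)(3)(5.1429)^2), a change of 9.4373.

9.44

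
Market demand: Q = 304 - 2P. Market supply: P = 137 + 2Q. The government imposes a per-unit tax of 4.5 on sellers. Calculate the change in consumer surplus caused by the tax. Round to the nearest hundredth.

Rewriting demand in inverse form: P = 152 - 0.5Q.
Without the tax, 152 - 0.5Q = 137 + 2Q so Q* = 6 and P* = 149.
With the tax, sellers need 4.5 more per unit: 152 - 0.5Q = 137 + 2Q + 4.5, so Q_t = 4.2. Buyers pay P_b = 149.9; sellers receive P_s = P_b - 4.5 = 145.4.
CS falls from (1/2)(6)(3) = 9 to (1/2)(4.2)(2.1) = 4.41, a change of -4.59.

-4.59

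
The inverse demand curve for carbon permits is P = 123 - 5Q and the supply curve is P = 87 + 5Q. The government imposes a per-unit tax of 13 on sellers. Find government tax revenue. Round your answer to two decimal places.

29.90

Pre-tax equilibrium: 123 - 5Q = 87 + 5Q gives Q* = 3.6, P* = 105.
With the tax, sellers need 13 more per unit: 123 - 5Q = 87 + 5Q + 13, so Q_t = 2.3. Buyers pay P_b = 111.5; sellers receive P_s = P_b - 13 = 98.5.
Tax revenue = t x Q_t = 13 x 2.3 = 29.9.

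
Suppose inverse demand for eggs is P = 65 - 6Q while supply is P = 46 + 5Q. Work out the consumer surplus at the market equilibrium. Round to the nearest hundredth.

Setting demand equal to supply, 19 = 11Q, so Q* = 1.7273 and P* = 54.6364.
The demand choke price is 65, so CS = (1/2)(Q*)(65 - P*) = (1/2)(1.7273)(10.3636) = 8.9504.

8.95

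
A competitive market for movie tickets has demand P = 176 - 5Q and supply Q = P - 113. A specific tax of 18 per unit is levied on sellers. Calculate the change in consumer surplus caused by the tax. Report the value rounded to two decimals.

-135.00

Rewriting supply in inverse form: P = 113 + Q.
Without the tax, 176 - 5Q = 113 + Q so Q* = 10.5 and P* = 123.5.
With the tax, sellers need 18 more per unit: 176 - 5Q = 113 + Q + 18, so Q_t = 7.5. Buyers pay P_b = 138.5; sellers receive P_s = P_b - 18 = 120.5.
CS falls from (1/2)(10.5)(52.5) = 275.625 to (1/2)(7.5)(37.5) = 140.625, a change of -135.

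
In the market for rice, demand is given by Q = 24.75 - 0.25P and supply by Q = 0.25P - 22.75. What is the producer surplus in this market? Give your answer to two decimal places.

Rewriting demand in inverse form: P = 99 - 4Q.
Rewriting supply in inverse form: P = 91 + 4Q.
Set 99 - 4Q = 91 + 4Q, which gives 8 = 8Q, so Q* = 1 and P* = 99 - 4(1) = 95.
PS is the area between P* and the supply curve from 0 to Q*: (1/2)(1)(4) = 2.

2.00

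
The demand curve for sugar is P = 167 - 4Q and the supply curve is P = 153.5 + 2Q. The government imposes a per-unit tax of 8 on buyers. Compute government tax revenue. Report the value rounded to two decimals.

7.33

Without the tax, 167 - 4Q = 153.5 + 2Q so Q* = 2.25 and P* = 158.
A tax on buyers shifts demand down by 8: (167 - 8) - 4Q = 153.5 + 2Q, so Q_t = 0.9167. Buyers pay P_b = 163.3333; sellers receive P_s = P_b - 8 = 155.3333.
Tax revenue = t x Q_t = 8 x 0.9167 = 7.3333.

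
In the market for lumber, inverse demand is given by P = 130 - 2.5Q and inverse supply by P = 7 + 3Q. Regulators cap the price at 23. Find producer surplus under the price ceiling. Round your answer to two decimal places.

42.67

Without the control, 130 - 2.5Q = 7 + 3Q so Q* = 22.3636 and P* = 74.0909.
At P = 23, sellers supply (23 - 7)/3 = 5.3333 while buyers want more, so the quantity traded is 5.3333 at price 23.
PS is the triangle above supply below 23: (1/2)(5.3333)(23 - 7) = 42.6667.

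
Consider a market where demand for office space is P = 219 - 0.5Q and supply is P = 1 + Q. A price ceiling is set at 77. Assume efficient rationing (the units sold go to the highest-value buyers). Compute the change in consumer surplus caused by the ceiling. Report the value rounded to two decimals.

Free-market equilibrium: 219 - 0.5Q = 1 + Q gives Q* = 145.3333, P* = 146.3333.
At P = 77, sellers supply (77 - 1)/1 = 76 while buyers want more, so the quantity traded is 76 at price 77.
CS goes from (1/2)(145.3333)(72.6667) = 5280.4444 to 9348 (computed as (219 - 77)(76) - (1/2)(0.5)(76)^2), a change of 4067.5556.

4067.56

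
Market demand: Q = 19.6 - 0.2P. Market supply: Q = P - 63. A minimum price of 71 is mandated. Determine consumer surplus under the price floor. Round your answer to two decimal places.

72.90

Rewriting demand in inverse form: P = 98 - 5Q.
Rewriting supply in inverse form: P = 63 + Q.
Free-market equilibrium: 98 - 5Q = 63 + Q gives Q* = 5.8333, P* = 68.8333.
At P = 71, buyers demand (98 - 71)/5 = 5.4 while sellers would supply more, so the quantity traded is 5.4 at price 71.
CS is the triangle under demand above 71: (1/2)(5.4)(98 - 71) = 72.9.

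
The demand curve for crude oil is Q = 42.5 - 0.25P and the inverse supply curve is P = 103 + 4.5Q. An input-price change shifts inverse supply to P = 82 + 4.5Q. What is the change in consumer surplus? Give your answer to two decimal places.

Rewriting demand in inverse form: P = 170 - 4Q.
Initial equilibrium: Q_0 = 7.8824, P_0 = 138.4706; CS_0 = (1/2)(7.8824)(31.5294) = 124.263, PS_0 = (1/2)(7.8824)(35.4706) = 139.7958.
New equilibrium: 170 - 4Q = 82 + 4.5Q gives Q_1 = 10.3529, P_1 = 128.5882; CS_1 = 214.3668, PS_1 = 241.1626.
Change in consumer surplus = 214.3668 - 124.263 = 90.1038.

90.10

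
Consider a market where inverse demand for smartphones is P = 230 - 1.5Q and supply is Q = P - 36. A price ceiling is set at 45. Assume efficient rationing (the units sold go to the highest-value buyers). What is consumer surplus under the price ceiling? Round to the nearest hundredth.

1604.25

Rewriting supply in inverse form: P = 36 + Q.
Without the control, 230 - 1.5Q = 36 + Q so Q* = 77.6 and P* = 113.6.
At P = 45, sellers supply (45 - 36)/1 = 9 while buyers want more, so the quantity traded is 9 at price 45.
The demand price at Q = 9 is 216.5. CS is the trapezoid between demand and 45 over [0, 9]: (1/2)[(230 - 45) + (216.5 - 45)](9) = 1604.25.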